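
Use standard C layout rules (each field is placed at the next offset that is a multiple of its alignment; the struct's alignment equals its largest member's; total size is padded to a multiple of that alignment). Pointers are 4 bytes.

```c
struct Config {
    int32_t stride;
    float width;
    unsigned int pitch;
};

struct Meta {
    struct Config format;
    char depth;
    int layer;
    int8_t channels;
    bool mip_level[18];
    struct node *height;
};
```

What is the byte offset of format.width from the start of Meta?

4

Config: stride at 0 (size 4, align 4) → ends 4; width at 4 (size 4, align 4) → ends 8; pitch at 8 (size 4, align 4) → ends 12; total 12 bytes, alignment 4
format at 0 (size 12, align 4) → ends 12
within Config: width at 4
0 + 4 = 4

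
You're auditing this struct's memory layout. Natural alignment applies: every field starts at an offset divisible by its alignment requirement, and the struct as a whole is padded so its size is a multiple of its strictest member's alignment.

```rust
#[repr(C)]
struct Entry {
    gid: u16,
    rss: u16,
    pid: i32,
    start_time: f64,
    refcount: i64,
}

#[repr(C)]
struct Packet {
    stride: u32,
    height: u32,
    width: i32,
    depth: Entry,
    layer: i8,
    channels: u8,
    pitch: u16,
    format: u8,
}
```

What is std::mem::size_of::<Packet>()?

Entry: 0..2  gid  (2B, 2-aligned); 2..4  rss  (2B, 2-aligned); 4..8  pid  (4B, 4-aligned); 8..16  start_time  (8B, 8-aligned); 16..24  refcount  (8B, 8-aligned); sizeof = 24, alignof = 8
0..4  stride  (4B, 4-aligned)
4..8  height  (4B, 4-aligned)
8..12  width  (4B, 4-aligned)
12..16  -- padding (4B)
16..40  depth  (24B, 8-aligned)
40..41  layer  (1B, 1-aligned)
41..42  channels  (1B, 1-aligned)
42..44  pitch  (2B, 2-aligned)
44..45  format  (1B, 1-aligned)
45..48  -- tail padding (3B)
sizeof = 48, alignof = 8

48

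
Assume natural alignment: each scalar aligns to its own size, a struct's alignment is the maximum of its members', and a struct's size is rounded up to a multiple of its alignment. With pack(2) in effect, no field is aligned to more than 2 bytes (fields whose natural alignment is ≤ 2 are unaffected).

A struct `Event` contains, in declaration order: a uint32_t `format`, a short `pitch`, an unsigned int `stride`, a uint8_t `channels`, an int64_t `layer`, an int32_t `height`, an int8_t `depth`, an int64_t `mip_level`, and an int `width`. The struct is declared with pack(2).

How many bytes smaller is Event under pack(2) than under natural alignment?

10

natural layout:
  format at 0 (size 4, align 4) → ends 4
  pitch at 4 (size 2, align 2) → ends 6
  pad 2 to align 4 for stride
  stride at 8 (size 4, align 4) → ends 12
  channels at 12 (size 1, align 1) → ends 13
  pad 3 to align 8 for layer
  layer at 16 (size 8, align 8) → ends 24
  height at 24 (size 4, align 4) → ends 28
  depth at 28 (size 1, align 1) → ends 29
  pad 3 to align 8 for mip_level
  mip_level at 32 (size 8, align 8) → ends 40
  width at 40 (size 4, align 4) → ends 44
  tail pad 4 to reach multiple of 8
  total 48 bytes, alignment 8
packed(2) layout:
  format at 0 (size 4, align 2) → ends 4
  pitch at 4 (size 2, align 2) → ends 6
  stride at 6 (size 4, align 2) → ends 10
  channels at 10 (size 1, align 1) → ends 11
  pad 1 to align 2 for layer
  layer at 12 (size 8, align 2) → ends 20
  height at 20 (size 4, align 2) → ends 24
  depth at 24 (size 1, align 1) → ends 25
  pad 1 to align 2 for mip_level
  mip_level at 26 (size 8, align 2) → ends 34
  width at 34 (size 4, align 2) → ends 38
  total 38 bytes, alignment 2
48 − 38 = 10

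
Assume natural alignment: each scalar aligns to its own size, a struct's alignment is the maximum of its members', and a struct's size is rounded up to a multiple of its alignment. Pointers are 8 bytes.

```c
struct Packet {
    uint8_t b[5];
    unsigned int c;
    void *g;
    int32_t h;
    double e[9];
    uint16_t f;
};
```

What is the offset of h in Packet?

24

b at 0 (size 5, align 1) → ends 5
pad 3 to align 4 for c
c at 8 (size 4, align 4) → ends 12
pad 4 to align 8 for g
g at 16 (size 8, align 8) → ends 24
h at 24 (size 4, align 4) → ends 28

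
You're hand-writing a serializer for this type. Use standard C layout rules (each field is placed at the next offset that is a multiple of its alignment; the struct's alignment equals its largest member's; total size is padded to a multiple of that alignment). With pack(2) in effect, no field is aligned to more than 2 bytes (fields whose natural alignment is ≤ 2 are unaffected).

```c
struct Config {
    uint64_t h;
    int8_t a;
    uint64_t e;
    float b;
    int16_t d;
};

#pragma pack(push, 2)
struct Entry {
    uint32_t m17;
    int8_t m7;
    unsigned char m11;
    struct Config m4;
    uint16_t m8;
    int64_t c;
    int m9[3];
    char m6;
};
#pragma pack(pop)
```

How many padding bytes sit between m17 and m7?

Config: 0..8  h  (8B, 8-aligned); 8..9  a  (1B, 1-aligned); 9..16  -- padding (7B); 16..24  e  (8B, 8-aligned); 24..28  b  (4B, 4-aligned); 28..30  d  (2B, 2-aligned); 30..32  -- tail padding (2B); sizeof = 32, alignof = 8
0..4  m17  (4B, 2-aligned)
4..5  m7  (1B, 1-aligned)

0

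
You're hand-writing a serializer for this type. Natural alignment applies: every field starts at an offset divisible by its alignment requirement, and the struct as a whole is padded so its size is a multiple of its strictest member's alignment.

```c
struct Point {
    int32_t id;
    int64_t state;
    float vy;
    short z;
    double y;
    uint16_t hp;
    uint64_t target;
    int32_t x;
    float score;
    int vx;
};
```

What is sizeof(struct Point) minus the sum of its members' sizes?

0..4  id  (4B, 4-aligned)
4..8  -- padding (4B)
8..16  state  (8B, 8-aligned)
16..20  vy  (4B, 4-aligned)
20..22  z  (2B, 2-aligned)
22..24  -- padding (2B)
24..32  y  (8B, 8-aligned)
32..34  hp  (2B, 2-aligned)
34..40  -- padding (6B)
40..48  target  (8B, 8-aligned)
48..52  x  (4B, 4-aligned)
52..56  score  (4B, 4-aligned)
56..60  vx  (4B, 4-aligned)
60..64  -- tail padding (4B)
sizeof = 64, alignof = 8
data bytes 48, size 64 → padding 16

16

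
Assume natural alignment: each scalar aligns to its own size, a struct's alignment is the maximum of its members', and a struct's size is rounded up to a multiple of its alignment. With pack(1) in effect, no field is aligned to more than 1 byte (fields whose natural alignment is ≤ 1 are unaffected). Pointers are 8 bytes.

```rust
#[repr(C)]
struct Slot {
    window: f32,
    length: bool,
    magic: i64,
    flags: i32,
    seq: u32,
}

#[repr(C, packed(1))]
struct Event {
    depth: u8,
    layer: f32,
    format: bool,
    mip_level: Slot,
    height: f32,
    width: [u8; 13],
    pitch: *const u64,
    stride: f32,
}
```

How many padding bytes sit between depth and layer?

0

Slot: window at 0 (size 4, align 4) → ends 4; length at 4 (size 1, align 1) → ends 5; pad 3 to align 8 for magic; magic at 8 (size 8, align 8) → ends 16; flags at 16 (size 4, align 4) → ends 20; seq at 20 (size 4, align 4) → ends 24; total 24 bytes, alignment 8
depth at 0 (size 1, align 1) → ends 1
layer at 1 (size 4, align 1) → ends 5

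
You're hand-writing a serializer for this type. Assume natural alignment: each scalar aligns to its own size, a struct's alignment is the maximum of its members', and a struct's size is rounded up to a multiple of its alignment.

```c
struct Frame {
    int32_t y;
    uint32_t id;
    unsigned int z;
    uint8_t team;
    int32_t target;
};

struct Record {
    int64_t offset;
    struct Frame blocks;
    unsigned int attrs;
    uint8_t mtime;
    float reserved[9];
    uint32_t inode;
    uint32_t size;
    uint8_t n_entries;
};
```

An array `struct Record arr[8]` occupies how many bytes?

Frame: y at 0 (size 4, align 4) → ends 4; id at 4 (size 4, align 4) → ends 8; z at 8 (size 4, align 4) → ends 12; team at 12 (size 1, align 1) → ends 13; pad 3 to align 4 for target; target at 16 (size 4, align 4) → ends 20; total 20 bytes, alignment 4
offset at 0 (size 8, align 8) → ends 8
blocks at 8 (size 20, align 4) → ends 28
attrs at 28 (size 4, align 4) → ends 32
mtime at 32 (size 1, align 1) → ends 33
pad 3 to align 4 for reserved
reserved at 36 (size 36, align 4) → ends 72
inode at 72 (size 4, align 4) → ends 76
size at 76 (size 4, align 4) → ends 80
n_entries at 80 (size 1, align 1) → ends 81
tail pad 7 to reach multiple of 8
total 88 bytes, alignment 8
array of 8: 8 × 88 = 704

704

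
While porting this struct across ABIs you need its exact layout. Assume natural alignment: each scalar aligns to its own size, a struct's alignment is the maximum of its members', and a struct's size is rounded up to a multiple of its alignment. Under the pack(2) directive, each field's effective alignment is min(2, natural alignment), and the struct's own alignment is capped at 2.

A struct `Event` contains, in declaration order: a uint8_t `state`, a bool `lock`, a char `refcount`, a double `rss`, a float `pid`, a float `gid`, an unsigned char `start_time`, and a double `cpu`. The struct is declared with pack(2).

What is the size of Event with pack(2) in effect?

30

0..1  state  (1B, 1-aligned)
1..2  lock  (1B, 1-aligned)
2..3  refcount  (1B, 1-aligned)
3..4  -- padding (1B)
4..12  rss  (8B, 2-aligned)
12..16  pid  (4B, 2-aligned)
16..20  gid  (4B, 2-aligned)
20..21  start_time  (1B, 1-aligned)
21..22  -- padding (1B)
22..30  cpu  (8B, 2-aligned)
sizeof = 30, alignof = 2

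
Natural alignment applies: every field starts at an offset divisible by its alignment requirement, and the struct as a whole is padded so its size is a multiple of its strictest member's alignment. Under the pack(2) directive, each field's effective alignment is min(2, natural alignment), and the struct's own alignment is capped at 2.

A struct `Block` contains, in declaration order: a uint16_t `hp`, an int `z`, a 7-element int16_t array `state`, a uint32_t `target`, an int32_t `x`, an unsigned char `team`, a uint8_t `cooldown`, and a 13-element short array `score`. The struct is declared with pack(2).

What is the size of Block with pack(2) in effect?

hp at 0 (size 2, align 2) → ends 2
z at 2 (size 4, align 2) → ends 6
state at 6 (size 14, align 2) → ends 20
target at 20 (size 4, align 2) → ends 24
x at 24 (size 4, align 2) → ends 28
team at 28 (size 1, align 1) → ends 29
cooldown at 29 (size 1, align 1) → ends 30
score at 30 (size 26, align 2) → ends 56
total 56 bytes, alignment 2

56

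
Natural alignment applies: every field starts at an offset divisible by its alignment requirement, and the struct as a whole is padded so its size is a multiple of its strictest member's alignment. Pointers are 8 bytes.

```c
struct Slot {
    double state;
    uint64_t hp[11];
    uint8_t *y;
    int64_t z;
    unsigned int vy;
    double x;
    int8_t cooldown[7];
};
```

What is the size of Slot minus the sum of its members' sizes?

5

state at 0 (size 8, align 8) → ends 8
hp at 8 (size 88, align 8) → ends 96
y at 96 (size 8, align 8) → ends 104
z at 104 (size 8, align 8) → ends 112
vy at 112 (size 4, align 4) → ends 116
pad 4 to align 8 for x
x at 120 (size 8, align 8) → ends 128
cooldown at 128 (size 7, align 1) → ends 135
tail pad 1 to reach multiple of 8
total 136 bytes, alignment 8
data bytes 131, size 136 → padding 5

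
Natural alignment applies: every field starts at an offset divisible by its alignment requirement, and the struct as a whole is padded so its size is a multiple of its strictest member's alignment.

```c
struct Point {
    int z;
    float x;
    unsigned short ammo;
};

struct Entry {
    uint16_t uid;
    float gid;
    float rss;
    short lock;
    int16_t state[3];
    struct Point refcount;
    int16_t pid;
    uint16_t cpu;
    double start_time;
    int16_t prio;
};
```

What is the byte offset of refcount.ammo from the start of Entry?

Point: z at 0 (size 4, align 4) → ends 4; x at 4 (size 4, align 4) → ends 8; ammo at 8 (size 2, align 2) → ends 10; tail pad 2 to reach multiple of 4; total 12 bytes, alignment 4
uid at 0 (size 2, align 2) → ends 2
pad 2 to align 4 for gid
gid at 4 (size 4, align 4) → ends 8
rss at 8 (size 4, align 4) → ends 12
lock at 12 (size 2, align 2) → ends 14
state at 14 (size 6, align 2) → ends 20
refcount at 20 (size 12, align 4) → ends 32
within Point: ammo at 8
20 + 8 = 28

28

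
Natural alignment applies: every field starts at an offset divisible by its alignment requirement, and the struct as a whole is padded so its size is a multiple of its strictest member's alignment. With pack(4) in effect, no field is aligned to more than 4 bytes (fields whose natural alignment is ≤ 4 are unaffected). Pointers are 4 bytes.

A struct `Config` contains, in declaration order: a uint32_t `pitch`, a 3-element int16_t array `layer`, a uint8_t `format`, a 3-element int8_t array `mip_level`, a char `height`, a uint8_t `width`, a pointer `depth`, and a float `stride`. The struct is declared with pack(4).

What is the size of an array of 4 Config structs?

96

0..4  pitch  (4B, 4-aligned)
4..10  layer  (6B, 2-aligned)
10..11  format  (1B, 1-aligned)
11..14  mip_level  (3B, 1-aligned)
14..15  height  (1B, 1-aligned)
15..16  width  (1B, 1-aligned)
16..20  depth  (4B, 4-aligned)
20..24  stride  (4B, 4-aligned)
sizeof = 24, alignof = 4
array of 4: 4 × 24 = 96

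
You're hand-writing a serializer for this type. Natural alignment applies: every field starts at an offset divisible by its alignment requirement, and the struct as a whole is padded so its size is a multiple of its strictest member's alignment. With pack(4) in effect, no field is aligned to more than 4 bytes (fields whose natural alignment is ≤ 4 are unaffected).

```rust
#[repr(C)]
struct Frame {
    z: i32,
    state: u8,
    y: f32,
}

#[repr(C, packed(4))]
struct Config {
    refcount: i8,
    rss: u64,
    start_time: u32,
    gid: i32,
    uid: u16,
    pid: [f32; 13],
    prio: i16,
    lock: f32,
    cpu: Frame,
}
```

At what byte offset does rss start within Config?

Frame: z at 0 (size 4, align 4) → ends 4; state at 4 (size 1, align 1) → ends 5; pad 3 to align 4 for y; y at 8 (size 4, align 4) → ends 12; total 12 bytes, alignment 4
refcount at 0 (size 1, align 1) → ends 1
pad 3 to align 4 for rss
rss at 4 (size 8, align 4) → ends 12

4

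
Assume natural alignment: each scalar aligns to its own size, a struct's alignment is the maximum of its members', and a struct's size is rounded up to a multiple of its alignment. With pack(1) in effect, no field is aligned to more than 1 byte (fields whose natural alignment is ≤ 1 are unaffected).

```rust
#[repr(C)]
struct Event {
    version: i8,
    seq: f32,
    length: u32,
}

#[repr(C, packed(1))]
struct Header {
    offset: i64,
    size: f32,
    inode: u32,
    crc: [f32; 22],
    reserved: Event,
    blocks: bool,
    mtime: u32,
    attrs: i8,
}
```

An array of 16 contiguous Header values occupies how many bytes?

1952

Event: 0..1  version  (1B, 1-aligned); 1..4  -- padding (3B); 4..8  seq  (4B, 4-aligned); 8..12  length  (4B, 4-aligned); sizeof = 12, alignof = 4
0..8  offset  (8B, 1-aligned)
8..12  size  (4B, 1-aligned)
12..16  inode  (4B, 1-aligned)
16..104  crc  (88B, 1-aligned)
104..116  reserved  (12B, 1-aligned)
116..117  blocks  (1B, 1-aligned)
117..121  mtime  (4B, 1-aligned)
121..122  attrs  (1B, 1-aligned)
sizeof = 122, alignof = 1
array of 16: 16 × 122 = 1952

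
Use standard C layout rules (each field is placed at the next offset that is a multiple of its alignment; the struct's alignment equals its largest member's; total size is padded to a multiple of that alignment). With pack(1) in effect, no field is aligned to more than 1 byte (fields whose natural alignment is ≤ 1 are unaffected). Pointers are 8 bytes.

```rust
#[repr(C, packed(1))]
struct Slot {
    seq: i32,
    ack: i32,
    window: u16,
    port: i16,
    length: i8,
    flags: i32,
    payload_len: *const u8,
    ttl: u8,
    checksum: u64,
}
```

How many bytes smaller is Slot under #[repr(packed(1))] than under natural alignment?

14

natural layout:
  @0: seq [4B, align 4] → 4
  @4: ack [4B, align 4] → 8
  @8: window [2B, align 2] → 10
  @10: port [2B, align 2] → 12
  @12: length [1B, align 1] → 13
  +3 pad (align 4)
  @16: flags [4B, align 4] → 20
  +4 pad (align 8)
  @24: payload_len [8B, align 8] → 32
  @32: ttl [1B, align 1] → 33
  +7 pad (align 8)
  @40: checksum [8B, align 8] → 48
  size 48, align 8
packed(1) layout:
  @0: seq [4B, align 1] → 4
  @4: ack [4B, align 1] → 8
  @8: window [2B, align 1] → 10
  @10: port [2B, align 1] → 12
  @12: length [1B, align 1] → 13
  @13: flags [4B, align 1] → 17
  @17: payload_len [8B, align 1] → 25
  @25: ttl [1B, align 1] → 26
  @26: checksum [8B, align 1] → 34
  size 34, align 1
48 − 34 = 14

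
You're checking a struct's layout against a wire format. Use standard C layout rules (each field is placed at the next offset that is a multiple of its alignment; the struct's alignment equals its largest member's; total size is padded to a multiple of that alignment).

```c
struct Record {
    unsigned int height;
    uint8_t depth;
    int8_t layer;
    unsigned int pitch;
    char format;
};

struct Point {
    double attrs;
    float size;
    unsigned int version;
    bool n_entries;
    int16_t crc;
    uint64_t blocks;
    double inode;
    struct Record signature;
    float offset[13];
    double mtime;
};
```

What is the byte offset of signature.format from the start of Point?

52

Record: 0..4  height  (4B, 4-aligned); 4..5  depth  (1B, 1-aligned); 5..6  layer  (1B, 1-aligned); 6..8  -- padding (2B); 8..12  pitch  (4B, 4-aligned); 12..13  format  (1B, 1-aligned); 13..16  -- tail padding (3B); sizeof = 16, alignof = 4
0..8  attrs  (8B, 8-aligned)
8..12  size  (4B, 4-aligned)
12..16  version  (4B, 4-aligned)
16..17  n_entries  (1B, 1-aligned)
17..18  -- padding (1B)
18..20  crc  (2B, 2-aligned)
20..24  -- padding (4B)
24..32  blocks  (8B, 8-aligned)
32..40  inode  (8B, 8-aligned)
40..56  signature  (16B, 4-aligned)
within Record: format at 12
40 + 12 = 52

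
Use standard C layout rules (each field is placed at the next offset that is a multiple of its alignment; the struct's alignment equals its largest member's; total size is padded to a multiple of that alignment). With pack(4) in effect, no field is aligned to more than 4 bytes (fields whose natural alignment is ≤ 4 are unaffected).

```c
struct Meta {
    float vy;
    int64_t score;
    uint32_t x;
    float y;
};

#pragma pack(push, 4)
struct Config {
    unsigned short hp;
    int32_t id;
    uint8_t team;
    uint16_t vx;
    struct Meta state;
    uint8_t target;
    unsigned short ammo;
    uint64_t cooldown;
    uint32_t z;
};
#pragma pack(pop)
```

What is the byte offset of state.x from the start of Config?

Meta: 0..4  vy  (4B, 4-aligned); 4..8  -- padding (4B); 8..16  score  (8B, 8-aligned); 16..20  x  (4B, 4-aligned); 20..24  y  (4B, 4-aligned); sizeof = 24, alignof = 8
0..2  hp  (2B, 2-aligned)
2..4  -- padding (2B)
4..8  id  (4B, 4-aligned)
8..9  team  (1B, 1-aligned)
9..10  -- padding (1B)
10..12  vx  (2B, 2-aligned)
12..36  state  (24B, 4-aligned)
within Meta: x at 16
12 + 16 = 28

28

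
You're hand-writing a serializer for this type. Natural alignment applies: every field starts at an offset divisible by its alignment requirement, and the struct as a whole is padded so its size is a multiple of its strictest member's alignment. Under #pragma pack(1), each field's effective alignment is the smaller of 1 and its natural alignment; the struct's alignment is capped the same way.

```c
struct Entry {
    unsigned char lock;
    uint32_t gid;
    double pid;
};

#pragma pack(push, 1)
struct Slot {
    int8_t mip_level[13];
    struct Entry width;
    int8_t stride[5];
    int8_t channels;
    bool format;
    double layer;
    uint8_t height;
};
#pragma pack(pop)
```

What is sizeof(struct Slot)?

Entry: @0: lock [1B, align 1] → 1; +3 pad (align 4); @4: gid [4B, align 4] → 8; @8: pid [8B, align 8] → 16; size 16, align 8
@0: mip_level [13B, align 1] → 13
@13: width [16B, align 1] → 29
@29: stride [5B, align 1] → 34
@34: channels [1B, align 1] → 35
@35: format [1B, align 1] → 36
@36: layer [8B, align 1] → 44
@44: height [1B, align 1] → 45
size 45, align 1

45 bytes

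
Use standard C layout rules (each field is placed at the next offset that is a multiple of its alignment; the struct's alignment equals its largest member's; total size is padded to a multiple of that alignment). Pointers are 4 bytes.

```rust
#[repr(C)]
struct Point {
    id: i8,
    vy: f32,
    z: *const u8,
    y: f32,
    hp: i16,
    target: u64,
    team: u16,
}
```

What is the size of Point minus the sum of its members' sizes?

@0: id [1B, align 1] → 1
+3 pad (align 4)
@4: vy [4B, align 4] → 8
@8: z [4B, align 4] → 12
@12: y [4B, align 4] → 16
@16: hp [2B, align 2] → 18
+6 pad (align 8)
@24: target [8B, align 8] → 32
@32: team [2B, align 2] → 34
+6 tail pad (align 8)
size 40, align 8
data bytes 25, size 40 → padding 15

15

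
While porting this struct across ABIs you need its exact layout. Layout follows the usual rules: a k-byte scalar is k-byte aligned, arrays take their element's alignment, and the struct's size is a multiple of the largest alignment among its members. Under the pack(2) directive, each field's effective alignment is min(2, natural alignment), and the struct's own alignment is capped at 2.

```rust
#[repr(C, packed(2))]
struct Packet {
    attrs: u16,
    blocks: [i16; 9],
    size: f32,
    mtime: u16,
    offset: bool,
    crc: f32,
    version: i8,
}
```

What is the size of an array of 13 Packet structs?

442

attrs at 0 (size 2, align 2) → ends 2
blocks at 2 (size 18, align 2) → ends 20
size at 20 (size 4, align 2) → ends 24
mtime at 24 (size 2, align 2) → ends 26
offset at 26 (size 1, align 1) → ends 27
pad 1 to align 2 for crc
crc at 28 (size 4, align 2) → ends 32
version at 32 (size 1, align 1) → ends 33
tail pad 1 to reach multiple of 2
total 34 bytes, alignment 2
array of 13: 13 × 34 = 442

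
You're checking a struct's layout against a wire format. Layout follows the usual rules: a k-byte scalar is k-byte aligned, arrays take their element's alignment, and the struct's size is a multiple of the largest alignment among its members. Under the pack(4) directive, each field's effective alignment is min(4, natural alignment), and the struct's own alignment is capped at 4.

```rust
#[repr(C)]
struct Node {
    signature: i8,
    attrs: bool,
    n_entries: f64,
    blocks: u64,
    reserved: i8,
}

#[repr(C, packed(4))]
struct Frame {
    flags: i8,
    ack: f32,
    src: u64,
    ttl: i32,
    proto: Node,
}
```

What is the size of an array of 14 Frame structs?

728

Node: @0: signature [1B, align 1] → 1; @1: attrs [1B, align 1] → 2; +6 pad (align 8); @8: n_entries [8B, align 8] → 16; @16: blocks [8B, align 8] → 24; @24: reserved [1B, align 1] → 25; +7 tail pad (align 8); size 32, align 8
@0: flags [1B, align 1] → 1
+3 pad (align 4)
@4: ack [4B, align 4] → 8
@8: src [8B, align 4] → 16
@16: ttl [4B, align 4] → 20
@20: proto [32B, align 4] → 52
size 52, align 4
array of 14: 14 × 52 = 728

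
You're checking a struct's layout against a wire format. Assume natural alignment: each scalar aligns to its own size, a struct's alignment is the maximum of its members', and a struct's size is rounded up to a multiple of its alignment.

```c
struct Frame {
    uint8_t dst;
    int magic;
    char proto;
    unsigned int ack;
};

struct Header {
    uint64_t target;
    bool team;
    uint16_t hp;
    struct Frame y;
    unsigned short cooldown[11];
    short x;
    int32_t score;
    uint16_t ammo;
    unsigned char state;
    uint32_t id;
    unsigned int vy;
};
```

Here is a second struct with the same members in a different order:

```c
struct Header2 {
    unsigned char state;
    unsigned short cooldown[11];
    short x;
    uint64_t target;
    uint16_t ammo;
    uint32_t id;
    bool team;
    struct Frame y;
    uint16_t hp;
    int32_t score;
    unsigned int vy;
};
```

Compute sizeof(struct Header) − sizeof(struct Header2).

-8

Frame: @0: dst [1B, align 1] → 1; +3 pad (align 4); @4: magic [4B, align 4] → 8; @8: proto [1B, align 1] → 9; +3 pad (align 4); @12: ack [4B, align 4] → 16; size 16, align 4
@0: target [8B, align 8] → 8
@8: team [1B, align 1] → 9
+1 pad (align 2)
@10: hp [2B, align 2] → 12
@12: y [16B, align 4] → 28
@28: cooldown [22B, align 2] → 50
@50: x [2B, align 2] → 52
@52: score [4B, align 4] → 56
@56: ammo [2B, align 2] → 58
@58: state [1B, align 1] → 59
+1 pad (align 4)
@60: id [4B, align 4] → 64
@64: vy [4B, align 4] → 68
+4 tail pad (align 8)
size 72, align 8
— Header2 —
@0: state [1B, align 1] → 1
+1 pad (align 2)
@2: cooldown [22B, align 2] → 24
@24: x [2B, align 2] → 26
+6 pad (align 8)
@32: target [8B, align 8] → 40
@40: ammo [2B, align 2] → 42
+2 pad (align 4)
@44: id [4B, align 4] → 48
@48: team [1B, align 1] → 49
+3 pad (align 4)
@52: y [16B, align 4] → 68
@68: hp [2B, align 2] → 70
+2 pad (align 4)
@72: score [4B, align 4] → 76
@76: vy [4B, align 4] → 80
size 80, align 8
72 − 80 = -8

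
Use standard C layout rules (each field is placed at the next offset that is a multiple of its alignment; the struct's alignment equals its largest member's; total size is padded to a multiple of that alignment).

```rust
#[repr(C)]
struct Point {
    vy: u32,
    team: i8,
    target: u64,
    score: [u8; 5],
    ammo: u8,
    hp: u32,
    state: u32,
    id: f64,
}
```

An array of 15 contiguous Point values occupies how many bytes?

@0: vy [4B, align 4] → 4
@4: team [1B, align 1] → 5
+3 pad (align 8)
@8: target [8B, align 8] → 16
@16: score [5B, align 1] → 21
@21: ammo [1B, align 1] → 22
+2 pad (align 4)
@24: hp [4B, align 4] → 28
@28: state [4B, align 4] → 32
@32: id [8B, align 8] → 40
size 40, align 8
array of 15: 15 × 40 = 600

600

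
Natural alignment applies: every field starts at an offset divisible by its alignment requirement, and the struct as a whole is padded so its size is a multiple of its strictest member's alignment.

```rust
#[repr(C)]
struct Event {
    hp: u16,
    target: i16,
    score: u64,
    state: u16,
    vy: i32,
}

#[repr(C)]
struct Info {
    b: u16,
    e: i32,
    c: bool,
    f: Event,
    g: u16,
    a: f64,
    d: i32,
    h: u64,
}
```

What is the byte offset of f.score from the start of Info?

Event: 0..2  hp  (2B, 2-aligned); 2..4  target  (2B, 2-aligned); 4..8  -- padding (4B); 8..16  score  (8B, 8-aligned); 16..18  state  (2B, 2-aligned); 18..20  -- padding (2B); 20..24  vy  (4B, 4-aligned); sizeof = 24, alignof = 8
0..2  b  (2B, 2-aligned)
2..4  -- padding (2B)
4..8  e  (4B, 4-aligned)
8..9  c  (1B, 1-aligned)
9..16  -- padding (7B)
16..40  f  (24B, 8-aligned)
within Event: score at 8
16 + 8 = 24

24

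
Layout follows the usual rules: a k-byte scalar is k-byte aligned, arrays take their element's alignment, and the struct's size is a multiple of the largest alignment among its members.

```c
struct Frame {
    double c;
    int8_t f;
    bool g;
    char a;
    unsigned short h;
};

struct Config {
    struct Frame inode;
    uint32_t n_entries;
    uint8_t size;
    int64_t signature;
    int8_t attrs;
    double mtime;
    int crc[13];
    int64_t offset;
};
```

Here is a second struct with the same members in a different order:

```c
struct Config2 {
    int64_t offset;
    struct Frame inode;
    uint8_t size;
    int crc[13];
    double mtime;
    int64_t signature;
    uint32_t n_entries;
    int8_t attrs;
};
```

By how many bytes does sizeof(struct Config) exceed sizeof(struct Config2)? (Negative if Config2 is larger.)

8

Frame: 0..8  c  (8B, 8-aligned); 8..9  f  (1B, 1-aligned); 9..10  g  (1B, 1-aligned); 10..11  a  (1B, 1-aligned); 11..12  -- padding (1B); 12..14  h  (2B, 2-aligned); 14..16  -- tail padding (2B); sizeof = 16, alignof = 8
0..16  inode  (16B, 8-aligned)
16..20  n_entries  (4B, 4-aligned)
20..21  size  (1B, 1-aligned)
21..24  -- padding (3B)
24..32  signature  (8B, 8-aligned)
32..33  attrs  (1B, 1-aligned)
33..40  -- padding (7B)
40..48  mtime  (8B, 8-aligned)
48..100  crc  (52B, 4-aligned)
100..104  -- padding (4B)
104..112  offset  (8B, 8-aligned)
sizeof = 112, alignof = 8
— Config2 —
0..8  offset  (8B, 8-aligned)
8..24  inode  (16B, 8-aligned)
24..25  size  (1B, 1-aligned)
25..28  -- padding (3B)
28..80  crc  (52B, 4-aligned)
80..88  mtime  (8B, 8-aligned)
88..96  signature  (8B, 8-aligned)
96..100  n_entries  (4B, 4-aligned)
100..101  attrs  (1B, 1-aligned)
101..104  -- tail padding (3B)
sizeof = 104, alignof = 8
112 − 104 = 8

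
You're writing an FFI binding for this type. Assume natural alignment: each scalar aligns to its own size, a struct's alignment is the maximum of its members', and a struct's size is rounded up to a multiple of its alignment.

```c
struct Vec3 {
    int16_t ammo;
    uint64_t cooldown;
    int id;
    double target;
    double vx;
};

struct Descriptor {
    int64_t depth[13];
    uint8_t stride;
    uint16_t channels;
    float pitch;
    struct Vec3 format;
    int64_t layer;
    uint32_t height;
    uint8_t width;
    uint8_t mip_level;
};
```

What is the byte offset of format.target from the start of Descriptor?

136

Vec3: @0: ammo [2B, align 2] → 2; +6 pad (align 8); @8: cooldown [8B, align 8] → 16; @16: id [4B, align 4] → 20; +4 pad (align 8); @24: target [8B, align 8] → 32; @32: vx [8B, align 8] → 40; size 40, align 8
@0: depth [104B, align 8] → 104
@104: stride [1B, align 1] → 105
+1 pad (align 2)
@106: channels [2B, align 2] → 108
@108: pitch [4B, align 4] → 112
@112: format [40B, align 8] → 152
within Vec3: target at 24
112 + 24 = 136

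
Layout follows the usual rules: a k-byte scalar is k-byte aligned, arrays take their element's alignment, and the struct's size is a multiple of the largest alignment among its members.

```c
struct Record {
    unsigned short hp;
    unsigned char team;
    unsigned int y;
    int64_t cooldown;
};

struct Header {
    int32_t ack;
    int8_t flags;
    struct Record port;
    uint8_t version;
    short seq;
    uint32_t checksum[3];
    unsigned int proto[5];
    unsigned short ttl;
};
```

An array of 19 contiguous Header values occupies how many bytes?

Record: @0: hp [2B, align 2] → 2; @2: team [1B, align 1] → 3; +1 pad (align 4); @4: y [4B, align 4] → 8; @8: cooldown [8B, align 8] → 16; size 16, align 8
@0: ack [4B, align 4] → 4
@4: flags [1B, align 1] → 5
+3 pad (align 8)
@8: port [16B, align 8] → 24
@24: version [1B, align 1] → 25
+1 pad (align 2)
@26: seq [2B, align 2] → 28
@28: checksum [12B, align 4] → 40
@40: proto [20B, align 4] → 60
@60: ttl [2B, align 2] → 62
+2 tail pad (align 8)
size 64, align 8
array of 19: 19 × 64 = 1216

1216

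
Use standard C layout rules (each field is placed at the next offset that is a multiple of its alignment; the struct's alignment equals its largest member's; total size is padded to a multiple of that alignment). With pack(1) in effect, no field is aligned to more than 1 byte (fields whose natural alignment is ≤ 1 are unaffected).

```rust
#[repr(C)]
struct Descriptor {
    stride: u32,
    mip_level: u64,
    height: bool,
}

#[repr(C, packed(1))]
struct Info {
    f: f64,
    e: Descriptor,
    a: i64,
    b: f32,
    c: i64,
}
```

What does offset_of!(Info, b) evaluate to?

Descriptor: @0: stride [4B, align 4] → 4; +4 pad (align 8); @8: mip_level [8B, align 8] → 16; @16: height [1B, align 1] → 17; +7 tail pad (align 8); size 24, align 8
@0: f [8B, align 1] → 8
@8: e [24B, align 1] → 32
@32: a [8B, align 1] → 40
@40: b [4B, align 1] → 44

40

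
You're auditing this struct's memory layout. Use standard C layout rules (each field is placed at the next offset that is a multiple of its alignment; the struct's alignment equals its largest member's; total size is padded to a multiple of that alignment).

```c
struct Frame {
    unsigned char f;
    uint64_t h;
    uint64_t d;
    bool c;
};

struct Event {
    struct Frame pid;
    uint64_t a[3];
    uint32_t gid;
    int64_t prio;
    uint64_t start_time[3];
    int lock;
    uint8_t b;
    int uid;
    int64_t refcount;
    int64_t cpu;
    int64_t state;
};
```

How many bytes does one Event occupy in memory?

Frame: 0..1  f  (1B, 1-aligned); 1..8  -- padding (7B); 8..16  h  (8B, 8-aligned); 16..24  d  (8B, 8-aligned); 24..25  c  (1B, 1-aligned); 25..32  -- tail padding (7B); sizeof = 32, alignof = 8
0..32  pid  (32B, 8-aligned)
32..56  a  (24B, 8-aligned)
56..60  gid  (4B, 4-aligned)
60..64  -- padding (4B)
64..72  prio  (8B, 8-aligned)
72..96  start_time  (24B, 8-aligned)
96..100  lock  (4B, 4-aligned)
100..101  b  (1B, 1-aligned)
101..104  -- padding (3B)
104..108  uid  (4B, 4-aligned)
108..112  -- padding (4B)
112..120  refcount  (8B, 8-aligned)
120..128  cpu  (8B, 8-aligned)
128..136  state  (8B, 8-aligned)
sizeof = 136, alignof = 8

136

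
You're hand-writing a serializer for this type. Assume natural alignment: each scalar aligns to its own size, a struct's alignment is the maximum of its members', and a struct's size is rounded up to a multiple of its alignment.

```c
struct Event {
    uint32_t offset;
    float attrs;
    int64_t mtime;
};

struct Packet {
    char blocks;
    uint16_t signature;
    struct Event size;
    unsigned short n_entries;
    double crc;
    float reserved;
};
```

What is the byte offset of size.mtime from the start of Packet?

16

Event: offset at 0 (size 4, align 4) → ends 4; attrs at 4 (size 4, align 4) → ends 8; mtime at 8 (size 8, align 8) → ends 16; total 16 bytes, alignment 8
blocks at 0 (size 1, align 1) → ends 1
pad 1 to align 2 for signature
signature at 2 (size 2, align 2) → ends 4
pad 4 to align 8 for size
size at 8 (size 16, align 8) → ends 24
within Event: mtime at 8
8 + 8 = 16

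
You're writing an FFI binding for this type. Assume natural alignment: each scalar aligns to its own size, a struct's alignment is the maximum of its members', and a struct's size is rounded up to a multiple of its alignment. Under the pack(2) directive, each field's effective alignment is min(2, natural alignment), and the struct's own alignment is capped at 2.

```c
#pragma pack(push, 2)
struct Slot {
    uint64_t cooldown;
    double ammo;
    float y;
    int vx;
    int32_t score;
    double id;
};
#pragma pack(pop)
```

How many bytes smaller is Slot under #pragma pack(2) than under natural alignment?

4

natural layout:
  0..8  cooldown  (8B, 8-aligned)
  8..16  ammo  (8B, 8-aligned)
  16..20  y  (4B, 4-aligned)
  20..24  vx  (4B, 4-aligned)
  24..28  score  (4B, 4-aligned)
  28..32  -- padding (4B)
  32..40  id  (8B, 8-aligned)
  sizeof = 40, alignof = 8
packed(2) layout:
  0..8  cooldown  (8B, 2-aligned)
  8..16  ammo  (8B, 2-aligned)
  16..20  y  (4B, 2-aligned)
  20..24  vx  (4B, 2-aligned)
  24..28  score  (4B, 2-aligned)
  28..36  id  (8B, 2-aligned)
  sizeof = 36, alignof = 2
40 − 36 = 4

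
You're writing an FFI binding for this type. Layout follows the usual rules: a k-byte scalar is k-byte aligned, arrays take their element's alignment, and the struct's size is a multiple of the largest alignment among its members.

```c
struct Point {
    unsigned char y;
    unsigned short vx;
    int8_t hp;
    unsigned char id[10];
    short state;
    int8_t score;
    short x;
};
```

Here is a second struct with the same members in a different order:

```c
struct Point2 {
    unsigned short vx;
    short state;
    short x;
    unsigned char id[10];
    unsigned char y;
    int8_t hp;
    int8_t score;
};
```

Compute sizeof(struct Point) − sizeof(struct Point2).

2

y at 0 (size 1, align 1) → ends 1
pad 1 to align 2 for vx
vx at 2 (size 2, align 2) → ends 4
hp at 4 (size 1, align 1) → ends 5
id at 5 (size 10, align 1) → ends 15
pad 1 to align 2 for state
state at 16 (size 2, align 2) → ends 18
score at 18 (size 1, align 1) → ends 19
pad 1 to align 2 for x
x at 20 (size 2, align 2) → ends 22
total 22 bytes, alignment 2
— Point2 —
vx at 0 (size 2, align 2) → ends 2
state at 2 (size 2, align 2) → ends 4
x at 4 (size 2, align 2) → ends 6
id at 6 (size 10, align 1) → ends 16
y at 16 (size 1, align 1) → ends 17
hp at 17 (size 1, align 1) → ends 18
score at 18 (size 1, align 1) → ends 19
tail pad 1 to reach multiple of 2
total 20 bytes, alignment 2
22 − 20 = 2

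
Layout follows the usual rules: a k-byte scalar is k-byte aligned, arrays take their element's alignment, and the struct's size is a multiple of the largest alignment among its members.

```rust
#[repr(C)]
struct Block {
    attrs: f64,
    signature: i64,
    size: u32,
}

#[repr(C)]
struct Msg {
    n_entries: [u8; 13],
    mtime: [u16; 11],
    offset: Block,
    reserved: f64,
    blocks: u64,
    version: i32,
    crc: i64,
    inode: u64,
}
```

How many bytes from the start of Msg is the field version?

80

Block: 0..8  attrs  (8B, 8-aligned); 8..16  signature  (8B, 8-aligned); 16..20  size  (4B, 4-aligned); 20..24  -- tail padding (4B); sizeof = 24, alignof = 8
0..13  n_entries  (13B, 1-aligned)
13..14  -- padding (1B)
14..36  mtime  (22B, 2-aligned)
36..40  -- padding (4B)
40..64  offset  (24B, 8-aligned)
64..72  reserved  (8B, 8-aligned)
72..80  blocks  (8B, 8-aligned)
80..84  version  (4B, 4-aligned)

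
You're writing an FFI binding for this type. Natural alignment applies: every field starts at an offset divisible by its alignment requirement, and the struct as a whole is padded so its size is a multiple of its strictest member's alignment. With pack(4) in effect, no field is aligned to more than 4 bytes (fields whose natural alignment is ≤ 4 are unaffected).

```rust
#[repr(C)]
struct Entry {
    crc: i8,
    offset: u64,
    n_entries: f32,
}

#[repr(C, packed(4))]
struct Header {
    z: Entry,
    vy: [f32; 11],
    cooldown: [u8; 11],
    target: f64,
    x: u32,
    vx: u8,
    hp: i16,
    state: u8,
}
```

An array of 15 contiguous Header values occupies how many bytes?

Entry: crc at 0 (size 1, align 1) → ends 1; pad 7 to align 8 for offset; offset at 8 (size 8, align 8) → ends 16; n_entries at 16 (size 4, align 4) → ends 20; tail pad 4 to reach multiple of 8; total 24 bytes, alignment 8
z at 0 (size 24, align 4) → ends 24
vy at 24 (size 44, align 4) → ends 68
cooldown at 68 (size 11, align 1) → ends 79
pad 1 to align 4 for target
target at 80 (size 8, align 4) → ends 88
x at 88 (size 4, align 4) → ends 92
vx at 92 (size 1, align 1) → ends 93
pad 1 to align 2 for hp
hp at 94 (size 2, align 2) → ends 96
state at 96 (size 1, align 1) → ends 97
tail pad 3 to reach multiple of 4
total 100 bytes, alignment 4
array of 15: 15 × 100 = 1500

1500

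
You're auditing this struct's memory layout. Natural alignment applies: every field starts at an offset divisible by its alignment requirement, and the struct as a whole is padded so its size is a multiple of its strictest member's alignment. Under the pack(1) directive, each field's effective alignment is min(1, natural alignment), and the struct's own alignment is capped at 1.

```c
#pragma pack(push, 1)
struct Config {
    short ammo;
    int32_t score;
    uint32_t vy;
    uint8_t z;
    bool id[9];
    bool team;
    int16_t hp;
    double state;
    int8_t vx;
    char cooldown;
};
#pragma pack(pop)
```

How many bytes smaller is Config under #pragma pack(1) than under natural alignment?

natural layout:
  0..2  ammo  (2B, 2-aligned)
  2..4  -- padding (2B)
  4..8  score  (4B, 4-aligned)
  8..12  vy  (4B, 4-aligned)
  12..13  z  (1B, 1-aligned)
  13..22  id  (9B, 1-aligned)
  22..23  team  (1B, 1-aligned)
  23..24  -- padding (1B)
  24..26  hp  (2B, 2-aligned)
  26..32  -- padding (6B)
  32..40  state  (8B, 8-aligned)
  40..41  vx  (1B, 1-aligned)
  41..42  cooldown  (1B, 1-aligned)
  42..48  -- tail padding (6B)
  sizeof = 48, alignof = 8
packed(1) layout:
  0..2  ammo  (2B, 1-aligned)
  2..6  score  (4B, 1-aligned)
  6..10  vy  (4B, 1-aligned)
  10..11  z  (1B, 1-aligned)
  11..20  id  (9B, 1-aligned)
  20..21  team  (1B, 1-aligned)
  21..23  hp  (2B, 1-aligned)
  23..31  state  (8B, 1-aligned)
  31..32  vx  (1B, 1-aligned)
  32..33  cooldown  (1B, 1-aligned)
  sizeof = 33, alignof = 1
48 − 33 = 15

15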